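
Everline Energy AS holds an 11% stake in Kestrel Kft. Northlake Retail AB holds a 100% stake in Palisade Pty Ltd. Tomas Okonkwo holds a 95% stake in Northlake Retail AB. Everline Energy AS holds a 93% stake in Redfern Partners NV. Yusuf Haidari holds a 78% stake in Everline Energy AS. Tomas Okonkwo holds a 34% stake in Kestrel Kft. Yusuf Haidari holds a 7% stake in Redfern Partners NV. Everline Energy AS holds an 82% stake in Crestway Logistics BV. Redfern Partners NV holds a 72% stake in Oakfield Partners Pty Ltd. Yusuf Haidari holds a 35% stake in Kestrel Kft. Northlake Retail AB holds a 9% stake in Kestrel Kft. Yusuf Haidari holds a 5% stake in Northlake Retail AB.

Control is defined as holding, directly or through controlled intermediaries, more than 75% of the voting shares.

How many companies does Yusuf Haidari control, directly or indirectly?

3

Yusuf holds 78% of Everline, so Yusuf controls Everline.
Everline and Yusuf together hold 93% + 7% = 100% of Redfern, so Yusuf controls Redfern.
Everline holds 82% of Crestway, so Yusuf controls Crestway.
No other company's threshold is met.
Yusuf controls 3 companies.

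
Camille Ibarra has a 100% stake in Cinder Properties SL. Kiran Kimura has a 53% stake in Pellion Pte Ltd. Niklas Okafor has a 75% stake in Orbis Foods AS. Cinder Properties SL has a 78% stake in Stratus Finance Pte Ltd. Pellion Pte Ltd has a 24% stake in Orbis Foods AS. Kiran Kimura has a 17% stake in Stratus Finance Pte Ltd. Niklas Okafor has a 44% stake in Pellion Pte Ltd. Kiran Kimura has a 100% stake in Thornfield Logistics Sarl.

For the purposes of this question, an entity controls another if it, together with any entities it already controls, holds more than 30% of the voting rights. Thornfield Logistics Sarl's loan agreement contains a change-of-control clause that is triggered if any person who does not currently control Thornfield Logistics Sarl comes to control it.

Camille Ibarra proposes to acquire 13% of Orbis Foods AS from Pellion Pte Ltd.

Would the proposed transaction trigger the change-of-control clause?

No

The purchase adds only to Camille's holdings (Pellion's stake shrinks), so Camille is the only person who could newly come to control Thornfield.
Camille holds 100% of Cinder, so Camille controls Cinder.
Cinder holds 78% of Stratus, so Camille controls Stratus.
Neither Camille nor any entity Camille controls holds any voting interest in Thornfield.
So before the transaction, Camille does not control Thornfield.
After the purchase, Camille holds 13% of Orbis directly, and Pellion's stake falls to 11%.
Camille's side now holds 13% of Orbis, not > 30%, so Camille still does not control Orbis.
After the transaction, neither Camille nor any entity Camille controls holds a voting interest in Thornfield, so Camille still does not control it.
No new person acquires control, so the clause is not triggered.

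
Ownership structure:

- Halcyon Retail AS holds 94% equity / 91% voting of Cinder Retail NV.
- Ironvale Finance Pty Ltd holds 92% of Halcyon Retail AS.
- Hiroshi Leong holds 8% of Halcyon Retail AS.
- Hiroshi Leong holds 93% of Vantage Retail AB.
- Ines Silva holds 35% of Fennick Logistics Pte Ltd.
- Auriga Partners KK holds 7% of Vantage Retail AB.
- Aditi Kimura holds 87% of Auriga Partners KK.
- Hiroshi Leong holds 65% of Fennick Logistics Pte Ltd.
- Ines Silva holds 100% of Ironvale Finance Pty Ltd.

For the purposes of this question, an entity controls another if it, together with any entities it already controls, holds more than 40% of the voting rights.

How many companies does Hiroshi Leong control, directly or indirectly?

Hiroshi holds 93% of Vantage, so Hiroshi controls Vantage.
Hiroshi holds 65% of Fennick, so Hiroshi controls Fennick.
No other company's threshold is met.
Hiroshi controls 2 companies.

2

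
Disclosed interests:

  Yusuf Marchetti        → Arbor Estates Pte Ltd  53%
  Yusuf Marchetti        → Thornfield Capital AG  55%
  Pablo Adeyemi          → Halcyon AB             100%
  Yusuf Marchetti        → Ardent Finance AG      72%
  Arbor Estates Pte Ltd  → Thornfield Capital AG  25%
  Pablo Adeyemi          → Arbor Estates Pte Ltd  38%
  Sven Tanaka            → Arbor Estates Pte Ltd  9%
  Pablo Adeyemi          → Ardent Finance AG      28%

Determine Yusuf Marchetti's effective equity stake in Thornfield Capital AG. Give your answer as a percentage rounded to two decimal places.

68.25%

Yusuf reaches Thornfield along 2 paths.
Direct stake: 55% = 55%.
Via Arbor: 53% × 25% = 13.25%.
Total: 55% + 13.25% = 68.25%.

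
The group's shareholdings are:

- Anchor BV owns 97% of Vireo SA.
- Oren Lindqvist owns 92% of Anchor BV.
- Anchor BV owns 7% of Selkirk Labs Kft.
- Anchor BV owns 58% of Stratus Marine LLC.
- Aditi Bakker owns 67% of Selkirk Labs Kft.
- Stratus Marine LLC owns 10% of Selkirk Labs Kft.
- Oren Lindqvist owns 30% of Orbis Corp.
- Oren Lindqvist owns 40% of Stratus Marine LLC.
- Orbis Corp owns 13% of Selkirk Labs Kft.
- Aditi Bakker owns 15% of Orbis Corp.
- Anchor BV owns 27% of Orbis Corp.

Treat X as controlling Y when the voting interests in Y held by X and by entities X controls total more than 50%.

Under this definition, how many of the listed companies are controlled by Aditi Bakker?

1

Aditi holds 67% of Selkirk, so Aditi controls Selkirk.
No other company's threshold is met.
Aditi controls 1 company.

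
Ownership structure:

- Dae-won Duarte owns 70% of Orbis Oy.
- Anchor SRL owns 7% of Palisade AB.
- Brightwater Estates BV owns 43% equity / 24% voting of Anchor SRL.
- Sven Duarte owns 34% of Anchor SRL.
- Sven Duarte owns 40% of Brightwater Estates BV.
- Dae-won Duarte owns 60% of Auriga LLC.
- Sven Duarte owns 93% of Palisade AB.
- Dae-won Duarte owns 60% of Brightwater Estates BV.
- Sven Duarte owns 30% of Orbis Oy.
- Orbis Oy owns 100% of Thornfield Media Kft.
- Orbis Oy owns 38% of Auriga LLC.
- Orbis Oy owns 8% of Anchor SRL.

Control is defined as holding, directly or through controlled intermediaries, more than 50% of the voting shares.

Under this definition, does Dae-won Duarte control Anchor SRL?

Dae-won holds 60% of Brightwater, so Dae-won controls Brightwater.
Dae-won holds 70% of Orbis, so Dae-won controls Orbis.
Orbis holds 100% of Thornfield, so Dae-won controls Thornfield.
Orbis and Dae-won together hold 38% + 60% = 98% of Auriga, so Dae-won controls Auriga.
In Anchor, Dae-won's side holds only 8% + 24% = 32%, not > 50%.
So Dae-won does not control Anchor.

No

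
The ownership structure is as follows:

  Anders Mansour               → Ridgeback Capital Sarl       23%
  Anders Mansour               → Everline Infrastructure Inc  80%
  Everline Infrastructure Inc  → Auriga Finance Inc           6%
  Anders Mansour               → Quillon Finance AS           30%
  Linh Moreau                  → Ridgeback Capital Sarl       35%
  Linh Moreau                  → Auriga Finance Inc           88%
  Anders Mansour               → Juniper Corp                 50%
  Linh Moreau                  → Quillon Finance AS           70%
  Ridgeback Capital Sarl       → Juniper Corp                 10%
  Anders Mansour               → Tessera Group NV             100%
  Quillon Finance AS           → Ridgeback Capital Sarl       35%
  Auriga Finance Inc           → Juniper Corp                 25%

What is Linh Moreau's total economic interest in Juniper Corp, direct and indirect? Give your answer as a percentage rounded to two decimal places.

Linh reaches Juniper along 3 paths.
Via Auriga: 88% × 25% = 22%.
Via Ridgeback: 35% × 10% = 3.5%.
Via Quillon → Ridgeback: 70% × 35% × 10% = 2.45%.
Total: 22% + 3.5% + 2.45% = 27.95%.

27.95%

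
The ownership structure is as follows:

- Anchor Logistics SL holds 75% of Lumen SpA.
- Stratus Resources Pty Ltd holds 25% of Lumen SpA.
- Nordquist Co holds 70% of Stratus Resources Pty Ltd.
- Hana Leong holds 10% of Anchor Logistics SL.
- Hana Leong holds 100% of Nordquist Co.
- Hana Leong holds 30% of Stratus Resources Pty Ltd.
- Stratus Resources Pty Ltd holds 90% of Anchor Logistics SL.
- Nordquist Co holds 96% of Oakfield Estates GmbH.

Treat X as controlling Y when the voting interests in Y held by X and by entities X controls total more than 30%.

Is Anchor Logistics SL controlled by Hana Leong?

Hana holds 100% of Nordquist, so Hana controls Nordquist.
Hana and Nordquist together hold 30% + 70% = 100% of Stratus, so Hana controls Stratus.
Stratus and Hana together hold 90% + 10% = 100% of Anchor, so Hana controls Anchor.

Yes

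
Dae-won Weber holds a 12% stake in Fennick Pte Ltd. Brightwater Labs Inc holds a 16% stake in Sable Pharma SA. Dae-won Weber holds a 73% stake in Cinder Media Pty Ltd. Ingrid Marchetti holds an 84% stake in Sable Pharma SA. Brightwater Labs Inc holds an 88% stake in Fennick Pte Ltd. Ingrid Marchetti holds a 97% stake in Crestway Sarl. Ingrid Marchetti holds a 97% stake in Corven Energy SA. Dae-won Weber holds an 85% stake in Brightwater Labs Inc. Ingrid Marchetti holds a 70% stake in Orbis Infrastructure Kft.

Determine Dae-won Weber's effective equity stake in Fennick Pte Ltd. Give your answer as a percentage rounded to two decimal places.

86.80%

Dae-won reaches Fennick along 2 paths.
Direct stake: 12% = 12%.
Via Brightwater: 85% × 88% = 74.8%.
Total: 12% + 74.8% = 86.8%.
Rounded: 86.80%.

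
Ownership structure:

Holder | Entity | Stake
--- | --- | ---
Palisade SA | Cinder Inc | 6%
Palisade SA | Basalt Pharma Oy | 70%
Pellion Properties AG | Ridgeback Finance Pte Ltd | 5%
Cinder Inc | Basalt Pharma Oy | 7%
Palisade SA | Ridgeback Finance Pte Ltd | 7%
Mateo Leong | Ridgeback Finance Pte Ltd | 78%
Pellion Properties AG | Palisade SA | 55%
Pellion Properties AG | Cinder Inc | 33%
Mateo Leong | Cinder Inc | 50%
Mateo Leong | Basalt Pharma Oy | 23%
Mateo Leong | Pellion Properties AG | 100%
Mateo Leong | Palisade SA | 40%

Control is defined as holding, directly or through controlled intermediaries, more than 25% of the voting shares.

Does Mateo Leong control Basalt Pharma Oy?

Yes

Mateo holds 100% of Pellion, so Mateo controls Pellion.
Mateo and Pellion together hold 40% + 55% = 95% of Palisade, so Mateo controls Palisade.
Pellion and Palisade and Mateo together hold 33% + 6% + 50% = 89% of Cinder, so Mateo controls Cinder.
Mateo and Palisade and Cinder together hold 23% + 70% + 7% = 100% of Basalt, so Mateo controls Basalt.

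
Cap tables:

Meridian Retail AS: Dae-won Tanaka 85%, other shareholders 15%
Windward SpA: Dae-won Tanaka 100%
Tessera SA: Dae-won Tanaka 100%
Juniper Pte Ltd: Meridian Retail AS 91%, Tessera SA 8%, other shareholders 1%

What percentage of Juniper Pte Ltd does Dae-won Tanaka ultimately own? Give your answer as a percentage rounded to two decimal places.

85.35%

Dae-won reaches Juniper along 2 paths.
Via Meridian: 85% × 91% = 77.35%.
Via Tessera: 100% × 8% = 8%.
Total: 77.35% + 8% = 85.35%.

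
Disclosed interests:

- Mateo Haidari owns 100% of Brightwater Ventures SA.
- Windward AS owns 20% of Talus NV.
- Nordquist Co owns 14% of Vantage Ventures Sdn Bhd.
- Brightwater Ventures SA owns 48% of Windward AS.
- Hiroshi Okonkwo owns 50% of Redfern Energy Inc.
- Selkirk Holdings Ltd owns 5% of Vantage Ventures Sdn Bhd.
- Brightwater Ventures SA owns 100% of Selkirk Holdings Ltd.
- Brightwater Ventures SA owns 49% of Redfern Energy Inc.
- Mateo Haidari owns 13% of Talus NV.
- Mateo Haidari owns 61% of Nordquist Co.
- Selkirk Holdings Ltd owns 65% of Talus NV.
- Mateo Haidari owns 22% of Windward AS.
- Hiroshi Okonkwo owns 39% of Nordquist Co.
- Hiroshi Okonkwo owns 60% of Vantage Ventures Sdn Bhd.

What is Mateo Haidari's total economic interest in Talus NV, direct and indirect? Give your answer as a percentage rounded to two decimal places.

Mateo reaches Talus along 4 paths.
Via Windward: 22% × 20% = 4.4%.
Via Brightwater → Windward: 100% × 48% × 20% = 9.6%.
Via Brightwater → Selkirk: 100% × 100% × 65% = 65%.
Direct stake: 13% = 13%.
Total: 4.4% + 9.6% + 65% + 13% = 92%.
Rounded: 92.00%.

92.00%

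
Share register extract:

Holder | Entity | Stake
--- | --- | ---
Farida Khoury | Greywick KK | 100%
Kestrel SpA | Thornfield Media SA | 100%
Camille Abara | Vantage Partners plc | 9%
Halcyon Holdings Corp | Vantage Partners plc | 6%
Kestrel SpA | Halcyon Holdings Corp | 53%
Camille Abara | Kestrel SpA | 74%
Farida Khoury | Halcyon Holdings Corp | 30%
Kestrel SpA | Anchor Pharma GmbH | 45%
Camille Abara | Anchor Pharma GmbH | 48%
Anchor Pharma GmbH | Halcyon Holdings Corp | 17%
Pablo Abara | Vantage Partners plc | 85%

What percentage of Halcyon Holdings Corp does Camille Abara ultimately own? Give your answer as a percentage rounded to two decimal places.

Camille reaches Halcyon along 3 paths.
Via Kestrel → Anchor: 74% × 45% × 17% = 5.661%.
Via Anchor: 48% × 17% = 8.16%.
Via Kestrel: 74% × 53% = 39.22%.
Total: 5.661% + 8.16% + 39.22% = 53.041%.
Rounded: 53.04%.

53.04%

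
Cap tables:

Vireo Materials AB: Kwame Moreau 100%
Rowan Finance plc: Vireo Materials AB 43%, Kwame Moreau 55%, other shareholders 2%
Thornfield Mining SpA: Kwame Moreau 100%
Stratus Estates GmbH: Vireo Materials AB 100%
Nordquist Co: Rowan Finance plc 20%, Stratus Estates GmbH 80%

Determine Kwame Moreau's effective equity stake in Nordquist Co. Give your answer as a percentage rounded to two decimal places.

Kwame reaches Nordquist along 3 paths.
Via Vireo → Rowan: 100% × 43% × 20% = 8.6%.
Via Rowan: 55% × 20% = 11%.
Via Vireo → Stratus: 100% × 100% × 80% = 80%.
Total: 8.6% + 11% + 80% = 99.6%.
Rounded: 99.60%.

99.60%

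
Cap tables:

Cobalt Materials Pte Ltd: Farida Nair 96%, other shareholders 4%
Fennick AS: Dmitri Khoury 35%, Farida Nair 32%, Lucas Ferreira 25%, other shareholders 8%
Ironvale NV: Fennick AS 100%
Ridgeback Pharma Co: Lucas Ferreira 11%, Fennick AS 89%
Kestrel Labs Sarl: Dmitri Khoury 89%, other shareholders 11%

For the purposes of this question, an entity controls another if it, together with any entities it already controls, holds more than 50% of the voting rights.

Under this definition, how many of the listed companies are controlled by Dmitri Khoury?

Dmitri holds 89% of Kestrel, so Dmitri controls Kestrel.
No other company's threshold is met.
Dmitri controls 1 company.

1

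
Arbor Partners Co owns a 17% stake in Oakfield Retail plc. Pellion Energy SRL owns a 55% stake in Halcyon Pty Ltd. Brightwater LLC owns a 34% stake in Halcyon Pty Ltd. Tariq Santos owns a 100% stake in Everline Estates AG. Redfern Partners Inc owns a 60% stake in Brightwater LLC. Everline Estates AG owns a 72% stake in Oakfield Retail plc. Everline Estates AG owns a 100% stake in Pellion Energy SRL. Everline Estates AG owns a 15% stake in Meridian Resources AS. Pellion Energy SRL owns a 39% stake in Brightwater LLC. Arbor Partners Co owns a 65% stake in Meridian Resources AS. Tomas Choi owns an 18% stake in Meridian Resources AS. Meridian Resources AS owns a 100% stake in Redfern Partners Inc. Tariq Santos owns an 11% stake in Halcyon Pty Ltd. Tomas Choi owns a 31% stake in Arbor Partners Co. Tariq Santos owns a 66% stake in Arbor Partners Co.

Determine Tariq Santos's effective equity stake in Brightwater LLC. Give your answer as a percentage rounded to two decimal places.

Tariq reaches Brightwater along 3 paths.
Via Everline → Meridian → Redfern: 100% × 15% × 100% × 60% = 9%.
Via Arbor → Meridian → Redfern: 66% × 65% × 100% × 60% = 25.74%.
Via Everline → Pellion: 100% × 100% × 39% = 39%.
Total: 9% + 25.74% + 39% = 73.74%.

73.74%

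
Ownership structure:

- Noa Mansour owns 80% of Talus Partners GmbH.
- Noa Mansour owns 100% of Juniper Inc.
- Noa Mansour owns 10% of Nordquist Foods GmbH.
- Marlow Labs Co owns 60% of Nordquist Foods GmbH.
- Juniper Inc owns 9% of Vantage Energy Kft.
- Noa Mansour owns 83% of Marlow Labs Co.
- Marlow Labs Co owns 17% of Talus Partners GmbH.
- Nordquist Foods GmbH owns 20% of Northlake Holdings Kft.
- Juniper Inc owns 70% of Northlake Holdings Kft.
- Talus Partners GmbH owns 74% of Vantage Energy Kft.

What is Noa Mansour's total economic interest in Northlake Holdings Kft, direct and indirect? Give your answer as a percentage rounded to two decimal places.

81.96%

Noa reaches Northlake along 3 paths.
Via Juniper: 100% × 70% = 70%.
Via Marlow → Nordquist: 83% × 60% × 20% = 9.96%.
Via Nordquist: 10% × 20% = 2%.
Total: 70% + 9.96% + 2% = 81.96%.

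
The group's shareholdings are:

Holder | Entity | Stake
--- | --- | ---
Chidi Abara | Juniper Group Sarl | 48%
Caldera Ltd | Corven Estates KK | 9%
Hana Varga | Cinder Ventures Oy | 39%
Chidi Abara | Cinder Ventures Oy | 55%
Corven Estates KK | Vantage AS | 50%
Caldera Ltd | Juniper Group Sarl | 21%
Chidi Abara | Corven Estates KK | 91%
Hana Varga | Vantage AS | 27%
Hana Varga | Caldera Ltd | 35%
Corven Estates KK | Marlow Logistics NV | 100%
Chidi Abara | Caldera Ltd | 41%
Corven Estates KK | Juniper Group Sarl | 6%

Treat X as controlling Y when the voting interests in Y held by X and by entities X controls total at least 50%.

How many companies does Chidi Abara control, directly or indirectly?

5

Chidi holds 55% of Cinder, so Chidi controls Cinder.
Chidi holds 91% of Corven, so Chidi controls Corven.
Corven and Chidi together hold 6% + 48% = 54% of Juniper, so Chidi controls Juniper.
Corven holds 50% of Vantage, so Chidi controls Vantage.
Corven holds 100% of Marlow, so Chidi controls Marlow.
No other company's threshold is met.
Chidi controls 5 companies.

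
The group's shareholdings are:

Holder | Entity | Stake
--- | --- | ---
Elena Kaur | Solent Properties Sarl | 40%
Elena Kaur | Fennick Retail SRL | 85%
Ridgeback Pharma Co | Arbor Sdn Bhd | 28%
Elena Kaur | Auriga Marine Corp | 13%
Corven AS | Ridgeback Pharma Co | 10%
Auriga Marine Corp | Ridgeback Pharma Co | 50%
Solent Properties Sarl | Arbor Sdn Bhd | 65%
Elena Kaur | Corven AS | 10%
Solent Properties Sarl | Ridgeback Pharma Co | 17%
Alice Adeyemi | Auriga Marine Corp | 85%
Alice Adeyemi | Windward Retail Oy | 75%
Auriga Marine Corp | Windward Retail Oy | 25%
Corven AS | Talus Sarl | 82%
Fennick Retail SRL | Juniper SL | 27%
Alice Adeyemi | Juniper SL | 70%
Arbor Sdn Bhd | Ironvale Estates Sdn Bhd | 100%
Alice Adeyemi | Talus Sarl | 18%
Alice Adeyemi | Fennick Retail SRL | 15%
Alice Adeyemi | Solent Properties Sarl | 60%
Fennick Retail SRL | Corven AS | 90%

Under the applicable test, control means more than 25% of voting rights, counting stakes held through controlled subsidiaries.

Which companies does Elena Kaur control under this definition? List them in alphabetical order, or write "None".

Elena holds 85% of Fennick, so Elena controls Fennick.
Elena and Fennick together hold 10% + 90% = 100% of Corven, so Elena controls Corven.
Elena holds 40% of Solent, so Elena controls Solent.
Solent and Corven together hold 17% + 10% = 27% of Ridgeback, so Elena controls Ridgeback.
Corven holds 82% of Talus, so Elena controls Talus.
Solent and Ridgeback together hold 65% + 28% = 93% of Arbor, so Elena controls Arbor.
Fennick holds 27% of Juniper, so Elena controls Juniper.
Arbor holds 100% of Ironvale, so Elena controls Ironvale.
No other company's threshold is met.

Arbor Sdn Bhd, Corven AS, Fennick Retail SRL, Ironvale Estates Sdn Bhd, Juniper SL, Ridgeback Pharma Co, Solent Properties Sarl, Talus Sarl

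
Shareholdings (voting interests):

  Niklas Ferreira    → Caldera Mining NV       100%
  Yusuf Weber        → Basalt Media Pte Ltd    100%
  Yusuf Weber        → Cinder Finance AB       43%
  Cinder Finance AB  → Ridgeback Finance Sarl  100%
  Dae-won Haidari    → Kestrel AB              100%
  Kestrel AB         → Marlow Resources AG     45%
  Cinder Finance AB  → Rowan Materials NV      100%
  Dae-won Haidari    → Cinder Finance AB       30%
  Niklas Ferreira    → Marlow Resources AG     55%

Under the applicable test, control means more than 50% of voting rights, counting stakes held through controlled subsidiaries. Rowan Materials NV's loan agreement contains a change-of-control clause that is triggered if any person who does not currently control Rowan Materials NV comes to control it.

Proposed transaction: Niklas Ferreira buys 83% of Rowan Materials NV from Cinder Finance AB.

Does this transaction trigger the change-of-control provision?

The purchase adds only to Niklas's holdings (Cinder's stake shrinks), so Niklas is the only person who could newly come to control Rowan.
Niklas holds 100% of Caldera, so Niklas controls Caldera.
Niklas holds 55% of Marlow, so Niklas controls Marlow.
Neither Niklas nor any entity Niklas controls holds any voting interest in Rowan.
So before the transaction, Niklas does not control Rowan.
After the purchase, Niklas holds 83% of Rowan directly, and Cinder's stake falls to 17%.
Niklas holds 83% of Rowan, so Niklas controls Rowan.
Niklas did not control Rowan before and does after, so the clause is triggered.

Yes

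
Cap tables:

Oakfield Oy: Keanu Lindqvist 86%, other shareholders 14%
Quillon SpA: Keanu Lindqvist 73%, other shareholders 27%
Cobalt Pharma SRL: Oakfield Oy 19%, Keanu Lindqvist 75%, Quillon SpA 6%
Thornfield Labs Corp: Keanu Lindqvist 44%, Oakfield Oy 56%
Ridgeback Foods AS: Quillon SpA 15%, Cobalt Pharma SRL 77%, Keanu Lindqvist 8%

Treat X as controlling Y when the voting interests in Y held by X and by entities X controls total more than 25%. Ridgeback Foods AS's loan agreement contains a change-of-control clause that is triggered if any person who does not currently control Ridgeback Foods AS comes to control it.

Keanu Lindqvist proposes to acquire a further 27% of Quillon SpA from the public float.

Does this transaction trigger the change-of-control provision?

No

The purchase changes only Keanu's holdings, so Keanu is the only person who could newly come to control Ridgeback.
Keanu holds 73% of Quillon, so Keanu controls Quillon.
Keanu holds 86% of Oakfield, so Keanu controls Oakfield.
Oakfield and Keanu and Quillon together hold 19% + 75% + 6% = 100% of Cobalt, so Keanu controls Cobalt.
Quillon and Cobalt and Keanu together hold 15% + 77% + 8% = 100% of Ridgeback, so Keanu controls Ridgeback.
So Keanu already controls Ridgeback before the transaction.
After the purchase, Keanu's direct stake in Quillon rises to 73% + 27% = 100%.
Keanu controlled Ridgeback already, so this is not a new person acquiring control; every other person's position is unchanged or reduced.
No new person acquires control, so the clause is not triggered.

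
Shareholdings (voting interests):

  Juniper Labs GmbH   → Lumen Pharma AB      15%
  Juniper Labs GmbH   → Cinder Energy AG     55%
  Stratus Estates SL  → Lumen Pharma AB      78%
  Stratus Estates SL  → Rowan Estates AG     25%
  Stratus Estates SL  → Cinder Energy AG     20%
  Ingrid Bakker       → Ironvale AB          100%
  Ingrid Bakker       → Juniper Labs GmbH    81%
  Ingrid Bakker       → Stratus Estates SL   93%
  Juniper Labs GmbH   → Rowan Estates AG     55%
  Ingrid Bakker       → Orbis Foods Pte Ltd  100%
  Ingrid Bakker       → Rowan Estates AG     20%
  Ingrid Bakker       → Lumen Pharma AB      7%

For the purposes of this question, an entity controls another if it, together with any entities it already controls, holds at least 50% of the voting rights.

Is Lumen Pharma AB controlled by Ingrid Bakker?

Yes

Ingrid holds 81% of Juniper, so Ingrid controls Juniper.
Ingrid holds 93% of Stratus, so Ingrid controls Stratus.
Juniper and Ingrid and Stratus together hold 15% + 7% + 78% = 100% of Lumen, so Ingrid controls Lumen.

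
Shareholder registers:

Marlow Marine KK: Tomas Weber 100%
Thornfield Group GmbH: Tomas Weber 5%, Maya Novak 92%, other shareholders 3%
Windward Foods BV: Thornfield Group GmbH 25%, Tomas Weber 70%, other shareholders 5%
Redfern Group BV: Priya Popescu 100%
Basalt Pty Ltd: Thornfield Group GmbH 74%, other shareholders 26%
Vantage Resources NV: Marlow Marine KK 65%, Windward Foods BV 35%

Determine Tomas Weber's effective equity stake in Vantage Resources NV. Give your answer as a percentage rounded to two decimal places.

89.94%

Tomas reaches Vantage along 3 paths.
Via Marlow: 100% × 65% = 65%.
Via Thornfield → Windward: 5% × 25% × 35% = 0.4375%.
Via Windward: 70% × 35% = 24.5%.
Total: 65% + 0.4375% + 24.5% = 89.9375%.
Rounded: 89.94%.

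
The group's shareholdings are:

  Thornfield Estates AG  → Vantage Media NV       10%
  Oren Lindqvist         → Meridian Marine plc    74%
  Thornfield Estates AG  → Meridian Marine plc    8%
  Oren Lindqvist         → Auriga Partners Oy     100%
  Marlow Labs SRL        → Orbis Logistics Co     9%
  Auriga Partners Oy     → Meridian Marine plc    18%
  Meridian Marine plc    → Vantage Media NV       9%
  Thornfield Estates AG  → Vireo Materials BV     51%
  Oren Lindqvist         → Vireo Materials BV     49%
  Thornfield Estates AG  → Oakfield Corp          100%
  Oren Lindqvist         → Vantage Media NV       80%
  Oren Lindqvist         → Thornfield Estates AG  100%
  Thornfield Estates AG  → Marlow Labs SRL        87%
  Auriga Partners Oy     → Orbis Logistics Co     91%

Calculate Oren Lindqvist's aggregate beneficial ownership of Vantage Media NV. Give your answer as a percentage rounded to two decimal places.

Oren reaches Vantage along 5 paths.
Via Thornfield → Meridian: 100% × 8% × 9% = 0.72%.
Via Auriga → Meridian: 100% × 18% × 9% = 1.62%.
Via Meridian: 74% × 9% = 6.66%.
Direct stake: 80% = 80%.
Via Thornfield: 100% × 10% = 10%.
Total: 0.72% + 1.62% + 6.66% + 80% + 10% = 99%.
Rounded: 99.00%.

99.00%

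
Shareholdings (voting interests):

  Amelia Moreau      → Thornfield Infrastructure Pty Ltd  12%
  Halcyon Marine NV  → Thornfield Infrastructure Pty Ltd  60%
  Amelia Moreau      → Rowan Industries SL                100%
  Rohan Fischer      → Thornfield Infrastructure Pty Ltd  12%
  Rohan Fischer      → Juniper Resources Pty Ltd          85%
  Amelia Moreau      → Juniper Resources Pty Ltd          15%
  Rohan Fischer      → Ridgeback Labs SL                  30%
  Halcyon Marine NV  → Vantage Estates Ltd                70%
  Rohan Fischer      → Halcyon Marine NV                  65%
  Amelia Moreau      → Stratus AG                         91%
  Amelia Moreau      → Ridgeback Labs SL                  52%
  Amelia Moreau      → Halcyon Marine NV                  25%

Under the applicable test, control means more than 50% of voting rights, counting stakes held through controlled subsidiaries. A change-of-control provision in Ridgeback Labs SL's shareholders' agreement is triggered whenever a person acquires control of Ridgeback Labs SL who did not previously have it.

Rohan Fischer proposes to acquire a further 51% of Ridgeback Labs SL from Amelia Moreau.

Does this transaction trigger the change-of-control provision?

The purchase adds only to Rohan's holdings (Amelia's stake shrinks), so Rohan is the only person who could newly come to control Ridgeback.
Rohan holds 65% of Halcyon, so Rohan controls Halcyon.
Rohan and Halcyon together hold 12% + 60% = 72% of Thornfield, so Rohan controls Thornfield.
Rohan holds 85% of Juniper, so Rohan controls Juniper.
Halcyon holds 70% of Vantage, so Rohan controls Vantage.
In Ridgeback, Rohan's side holds only 30%, not > 50%.
So before the transaction, Rohan does not control Ridgeback.
After the purchase, Rohan's direct stake in Ridgeback rises to 30% + 51% = 81%, and Amelia's stake falls to 1%.
Rohan holds 81% of Ridgeback, so Rohan controls Ridgeback.
Rohan did not control Ridgeback before and does after, so the clause is triggered.

Yes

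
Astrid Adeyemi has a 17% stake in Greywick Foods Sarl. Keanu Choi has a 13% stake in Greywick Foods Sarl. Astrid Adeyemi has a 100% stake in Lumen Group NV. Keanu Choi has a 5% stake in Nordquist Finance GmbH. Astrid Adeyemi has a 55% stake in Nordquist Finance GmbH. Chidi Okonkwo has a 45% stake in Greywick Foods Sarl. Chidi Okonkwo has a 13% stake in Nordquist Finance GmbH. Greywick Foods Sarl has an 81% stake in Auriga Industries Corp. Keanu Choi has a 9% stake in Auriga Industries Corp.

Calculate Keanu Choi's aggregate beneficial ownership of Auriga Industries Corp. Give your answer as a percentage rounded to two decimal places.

19.53%

Keanu reaches Auriga along 2 paths.
Via Greywick: 13% × 81% = 10.53%.
Direct stake: 9% = 9%.
Total: 10.53% + 9% = 19.53%.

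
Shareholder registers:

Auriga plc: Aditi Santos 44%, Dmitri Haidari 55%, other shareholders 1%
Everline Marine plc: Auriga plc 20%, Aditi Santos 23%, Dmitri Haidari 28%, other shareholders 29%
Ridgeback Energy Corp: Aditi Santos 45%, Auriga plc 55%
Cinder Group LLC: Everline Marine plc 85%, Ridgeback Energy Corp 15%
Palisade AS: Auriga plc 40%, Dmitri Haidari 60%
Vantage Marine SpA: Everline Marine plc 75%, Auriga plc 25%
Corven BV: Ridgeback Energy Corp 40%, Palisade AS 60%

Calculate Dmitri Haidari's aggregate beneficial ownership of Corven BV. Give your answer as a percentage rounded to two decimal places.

61.30%

Dmitri reaches Corven along 3 paths.
Via Auriga → Ridgeback: 55% × 55% × 40% = 12.1%.
Via Auriga → Palisade: 55% × 40% × 60% = 13.2%.
Via Palisade: 60% × 60% = 36%.
Total: 12.1% + 13.2% + 36% = 61.3%.
Rounded: 61.30%.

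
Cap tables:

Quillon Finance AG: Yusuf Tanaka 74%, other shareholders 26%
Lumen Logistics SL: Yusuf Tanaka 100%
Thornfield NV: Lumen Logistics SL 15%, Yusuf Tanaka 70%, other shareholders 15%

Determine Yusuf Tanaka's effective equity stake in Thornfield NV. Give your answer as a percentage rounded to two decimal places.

85.00%

Yusuf reaches Thornfield along 2 paths.
Via Lumen: 100% × 15% = 15%.
Direct stake: 70% = 70%.
Total: 15% + 70% = 85%.
Rounded: 85.00%.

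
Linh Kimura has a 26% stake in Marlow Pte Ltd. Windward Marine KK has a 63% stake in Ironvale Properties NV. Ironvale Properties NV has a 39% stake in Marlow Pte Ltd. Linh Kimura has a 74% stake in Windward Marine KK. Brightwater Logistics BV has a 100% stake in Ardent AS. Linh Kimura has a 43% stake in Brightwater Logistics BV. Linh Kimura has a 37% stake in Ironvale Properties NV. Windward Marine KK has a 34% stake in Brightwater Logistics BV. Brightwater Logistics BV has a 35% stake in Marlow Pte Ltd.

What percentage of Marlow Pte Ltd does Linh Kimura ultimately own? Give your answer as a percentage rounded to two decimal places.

82.47%

Linh reaches Marlow along 5 paths.
Via Ironvale: 37% × 39% = 14.43%.
Via Windward → Ironvale: 74% × 63% × 39% = 18.1818%.
Via Brightwater: 43% × 35% = 15.05%.
Via Windward → Brightwater: 74% × 34% × 35% = 8.806%.
Direct stake: 26% = 26%.
Total: 14.43% + 18.1818% + 15.05% + 8.806% + 26% = 82.4678%.
Rounded: 82.47%.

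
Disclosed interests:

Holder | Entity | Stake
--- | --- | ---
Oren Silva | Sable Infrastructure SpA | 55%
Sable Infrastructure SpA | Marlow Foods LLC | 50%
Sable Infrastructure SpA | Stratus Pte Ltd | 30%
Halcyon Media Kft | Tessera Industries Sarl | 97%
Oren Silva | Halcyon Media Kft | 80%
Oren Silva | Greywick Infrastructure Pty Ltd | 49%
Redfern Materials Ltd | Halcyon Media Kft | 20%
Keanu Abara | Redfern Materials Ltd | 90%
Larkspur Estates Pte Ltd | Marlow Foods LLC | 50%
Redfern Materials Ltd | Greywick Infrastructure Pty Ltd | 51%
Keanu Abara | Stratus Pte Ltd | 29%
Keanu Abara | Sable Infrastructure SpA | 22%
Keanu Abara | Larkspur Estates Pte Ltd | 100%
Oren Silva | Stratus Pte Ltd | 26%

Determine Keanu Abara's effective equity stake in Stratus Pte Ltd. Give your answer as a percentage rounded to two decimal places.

35.60%

Keanu reaches Stratus along 2 paths.
Via Sable: 22% × 30% = 6.6%.
Direct stake: 29% = 29%.
Total: 6.6% + 29% = 35.6%.
Rounded: 35.60%.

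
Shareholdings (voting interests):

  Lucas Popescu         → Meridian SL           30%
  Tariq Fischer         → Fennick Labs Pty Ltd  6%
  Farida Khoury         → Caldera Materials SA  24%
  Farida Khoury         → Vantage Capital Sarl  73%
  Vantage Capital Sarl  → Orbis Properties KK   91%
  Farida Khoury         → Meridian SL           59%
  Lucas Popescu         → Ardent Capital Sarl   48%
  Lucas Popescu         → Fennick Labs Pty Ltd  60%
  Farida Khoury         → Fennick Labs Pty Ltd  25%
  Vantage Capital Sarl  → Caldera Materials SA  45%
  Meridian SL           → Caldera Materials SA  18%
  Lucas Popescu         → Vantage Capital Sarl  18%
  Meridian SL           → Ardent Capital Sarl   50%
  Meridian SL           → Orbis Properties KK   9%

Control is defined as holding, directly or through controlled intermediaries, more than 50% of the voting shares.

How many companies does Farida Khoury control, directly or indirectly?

4

Farida holds 59% of Meridian, so Farida controls Meridian.
Farida holds 73% of Vantage, so Farida controls Vantage.
Vantage and Farida and Meridian together hold 45% + 24% + 18% = 87% of Caldera, so Farida controls Caldera.
Vantage and Meridian together hold 91% + 9% = 100% of Orbis, so Farida controls Orbis.
No other company's threshold is met.
Farida controls 4 companies.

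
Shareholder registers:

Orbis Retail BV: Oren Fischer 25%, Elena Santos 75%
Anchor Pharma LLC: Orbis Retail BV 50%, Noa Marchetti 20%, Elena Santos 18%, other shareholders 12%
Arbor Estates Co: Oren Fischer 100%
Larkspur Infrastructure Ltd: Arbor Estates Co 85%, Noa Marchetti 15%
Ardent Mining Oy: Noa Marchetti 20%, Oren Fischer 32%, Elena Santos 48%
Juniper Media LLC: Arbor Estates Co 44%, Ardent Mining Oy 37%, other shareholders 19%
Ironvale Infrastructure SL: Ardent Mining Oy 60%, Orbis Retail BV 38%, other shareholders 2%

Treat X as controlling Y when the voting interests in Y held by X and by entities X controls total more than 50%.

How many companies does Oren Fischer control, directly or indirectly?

Oren holds 100% of Arbor, so Oren controls Arbor.
Arbor holds 85% of Larkspur, so Oren controls Larkspur.
No other company's threshold is met.
Oren controls 2 companies.

2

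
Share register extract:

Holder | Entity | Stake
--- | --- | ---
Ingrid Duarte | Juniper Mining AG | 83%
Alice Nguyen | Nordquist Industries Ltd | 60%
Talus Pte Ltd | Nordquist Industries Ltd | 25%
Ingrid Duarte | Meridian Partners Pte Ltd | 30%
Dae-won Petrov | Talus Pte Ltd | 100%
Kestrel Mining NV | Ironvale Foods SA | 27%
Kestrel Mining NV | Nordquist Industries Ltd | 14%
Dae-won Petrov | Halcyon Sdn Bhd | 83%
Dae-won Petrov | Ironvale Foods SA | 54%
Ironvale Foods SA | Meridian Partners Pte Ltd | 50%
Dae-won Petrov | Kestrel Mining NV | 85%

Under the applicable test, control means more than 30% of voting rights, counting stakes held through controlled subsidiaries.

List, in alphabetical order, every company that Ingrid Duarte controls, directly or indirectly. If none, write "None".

Ingrid holds 83% of Juniper, so Ingrid controls Juniper.
No other company's threshold is met.

Juniper Mining AG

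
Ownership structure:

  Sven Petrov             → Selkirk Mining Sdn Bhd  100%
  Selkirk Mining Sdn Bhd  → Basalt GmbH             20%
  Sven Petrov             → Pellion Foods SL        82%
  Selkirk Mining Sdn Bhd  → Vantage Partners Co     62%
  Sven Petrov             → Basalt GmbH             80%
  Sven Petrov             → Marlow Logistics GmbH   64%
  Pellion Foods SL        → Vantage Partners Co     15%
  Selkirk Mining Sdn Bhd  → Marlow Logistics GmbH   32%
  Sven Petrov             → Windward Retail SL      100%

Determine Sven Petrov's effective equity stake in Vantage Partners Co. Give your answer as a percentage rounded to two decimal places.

74.30%

Sven reaches Vantage along 2 paths.
Via Selkirk: 100% × 62% = 62%.
Via Pellion: 82% × 15% = 12.3%.
Total: 62% + 12.3% = 74.3%.
Rounded: 74.30%.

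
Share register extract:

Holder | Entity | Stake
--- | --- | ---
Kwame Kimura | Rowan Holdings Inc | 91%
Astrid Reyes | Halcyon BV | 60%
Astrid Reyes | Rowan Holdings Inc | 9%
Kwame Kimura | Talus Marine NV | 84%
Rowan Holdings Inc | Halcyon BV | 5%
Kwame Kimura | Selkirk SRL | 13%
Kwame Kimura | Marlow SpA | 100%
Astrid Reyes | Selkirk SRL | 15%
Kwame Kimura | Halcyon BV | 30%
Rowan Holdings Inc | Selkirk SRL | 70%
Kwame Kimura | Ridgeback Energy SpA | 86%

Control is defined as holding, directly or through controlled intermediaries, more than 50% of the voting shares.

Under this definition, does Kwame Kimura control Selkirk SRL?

Kwame holds 91% of Rowan, so Kwame controls Rowan.
Rowan and Kwame together hold 70% + 13% = 83% of Selkirk, so Kwame controls Selkirk.

Yes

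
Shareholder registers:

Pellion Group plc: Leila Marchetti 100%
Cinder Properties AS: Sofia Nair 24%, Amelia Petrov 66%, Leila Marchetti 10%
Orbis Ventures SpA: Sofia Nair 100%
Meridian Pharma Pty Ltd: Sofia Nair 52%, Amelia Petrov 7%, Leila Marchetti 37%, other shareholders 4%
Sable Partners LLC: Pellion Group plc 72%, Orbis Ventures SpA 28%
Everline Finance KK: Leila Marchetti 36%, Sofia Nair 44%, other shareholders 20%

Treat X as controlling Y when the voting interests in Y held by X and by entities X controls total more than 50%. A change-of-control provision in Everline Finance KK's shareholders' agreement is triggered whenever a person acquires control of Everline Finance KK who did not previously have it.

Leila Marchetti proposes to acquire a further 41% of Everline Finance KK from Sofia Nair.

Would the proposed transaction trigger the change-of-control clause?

The purchase adds only to Leila's holdings (Sofia's stake shrinks), so Leila is the only person who could newly come to control Everline.
Leila holds 100% of Pellion, so Leila controls Pellion.
Pellion holds 72% of Sable, so Leila controls Sable.
In Everline, Leila's side holds only 36%, not > 50%.
So before the transaction, Leila does not control Everline.
After the purchase, Leila's direct stake in Everline rises to 36% + 41% = 77%, and Sofia's stake falls to 3%.
Leila holds 77% of Everline, so Leila controls Everline.
Leila did not control Everline before and does after, so the clause is triggered.

Yes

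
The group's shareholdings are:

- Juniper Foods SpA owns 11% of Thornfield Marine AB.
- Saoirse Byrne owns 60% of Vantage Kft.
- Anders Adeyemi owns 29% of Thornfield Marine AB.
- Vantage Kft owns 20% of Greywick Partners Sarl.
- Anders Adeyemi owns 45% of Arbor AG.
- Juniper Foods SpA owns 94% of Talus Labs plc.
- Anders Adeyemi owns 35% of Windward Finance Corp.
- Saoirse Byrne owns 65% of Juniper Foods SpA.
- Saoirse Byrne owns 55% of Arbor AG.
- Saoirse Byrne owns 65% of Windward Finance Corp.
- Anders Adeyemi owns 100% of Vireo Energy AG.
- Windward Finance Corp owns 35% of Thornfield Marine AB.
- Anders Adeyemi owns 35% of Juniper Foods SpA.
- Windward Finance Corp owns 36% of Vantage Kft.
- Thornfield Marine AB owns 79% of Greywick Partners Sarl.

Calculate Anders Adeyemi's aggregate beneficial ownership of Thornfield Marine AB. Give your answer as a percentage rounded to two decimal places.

45.10%

Anders reaches Thornfield along 3 paths.
Direct stake: 29% = 29%.
Via Windward: 35% × 35% = 12.25%.
Via Juniper: 35% × 11% = 3.85%.
Total: 29% + 12.25% + 3.85% = 45.1%.
Rounded: 45.10%.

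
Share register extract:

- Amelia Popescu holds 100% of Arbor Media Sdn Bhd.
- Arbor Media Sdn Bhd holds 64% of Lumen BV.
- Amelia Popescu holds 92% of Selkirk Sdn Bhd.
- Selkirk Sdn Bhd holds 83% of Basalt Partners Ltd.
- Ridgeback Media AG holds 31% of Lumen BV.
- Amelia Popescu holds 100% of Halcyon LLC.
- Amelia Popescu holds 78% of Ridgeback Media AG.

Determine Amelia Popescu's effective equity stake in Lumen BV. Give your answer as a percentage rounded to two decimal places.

Amelia reaches Lumen along 2 paths.
Via Arbor: 100% × 64% = 64%.
Via Ridgeback: 78% × 31% = 24.18%.
Total: 64% + 24.18% = 88.18%.

88.18%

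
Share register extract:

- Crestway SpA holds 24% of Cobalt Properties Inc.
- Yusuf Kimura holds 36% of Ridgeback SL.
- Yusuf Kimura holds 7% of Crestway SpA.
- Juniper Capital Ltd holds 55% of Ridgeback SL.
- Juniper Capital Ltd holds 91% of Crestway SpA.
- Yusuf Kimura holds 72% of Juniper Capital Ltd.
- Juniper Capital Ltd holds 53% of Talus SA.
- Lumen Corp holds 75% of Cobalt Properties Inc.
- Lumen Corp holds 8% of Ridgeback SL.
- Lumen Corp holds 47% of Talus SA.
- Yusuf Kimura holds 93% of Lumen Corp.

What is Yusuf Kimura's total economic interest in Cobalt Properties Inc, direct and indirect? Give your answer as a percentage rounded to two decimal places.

87.15%

Yusuf reaches Cobalt along 3 paths.
Via Lumen: 93% × 75% = 69.75%.
Via Juniper → Crestway: 72% × 91% × 24% = 15.7248%.
Via Crestway: 7% × 24% = 1.68%.
Total: 69.75% + 15.7248% + 1.68% = 87.1548%.
Rounded: 87.15%.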